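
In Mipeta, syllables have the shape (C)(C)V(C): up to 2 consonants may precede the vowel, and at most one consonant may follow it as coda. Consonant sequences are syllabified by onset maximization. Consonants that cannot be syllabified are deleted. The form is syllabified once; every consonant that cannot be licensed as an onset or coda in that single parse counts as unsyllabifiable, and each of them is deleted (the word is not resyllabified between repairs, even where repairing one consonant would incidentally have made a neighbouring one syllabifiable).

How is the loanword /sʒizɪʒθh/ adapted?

Syllabifying with onset maximization leaves /θ/, /h/ stranded (at most one coda consonant is licensed; onsets may contain at most 2 consonants).
Each unlicensed consonant is deleted: /θ/, /h/.

sʒizɪʒ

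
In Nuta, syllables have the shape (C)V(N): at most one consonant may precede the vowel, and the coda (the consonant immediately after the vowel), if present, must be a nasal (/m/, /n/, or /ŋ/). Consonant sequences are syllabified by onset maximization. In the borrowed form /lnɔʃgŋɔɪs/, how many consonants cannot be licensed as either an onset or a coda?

4

The consonants /l/, /ʃ/, /g/, /s/ cannot be parsed into a legal (C)V(N) syllable (only a nasal (/m/, /n/, or /ŋ/) is licensed in coda position; onsets are limited to one consonant).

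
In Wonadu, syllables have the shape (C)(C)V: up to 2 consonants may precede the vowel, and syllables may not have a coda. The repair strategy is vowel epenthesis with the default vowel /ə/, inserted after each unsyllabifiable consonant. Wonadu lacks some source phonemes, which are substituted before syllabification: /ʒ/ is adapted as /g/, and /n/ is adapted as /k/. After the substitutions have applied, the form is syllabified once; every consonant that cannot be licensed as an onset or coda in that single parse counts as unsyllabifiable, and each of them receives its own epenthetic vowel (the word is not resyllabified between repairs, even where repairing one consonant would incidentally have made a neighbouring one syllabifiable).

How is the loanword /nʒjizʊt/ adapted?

Substitution: /n/ → /k/, /ʒ/ → /g/, giving /kgjizʊt/.
Syllabifying with onset maximization leaves /k/, /t/ stranded (no codas are permitted; onsets may contain at most 2 consonants).
Epenthesis after each stranded consonant: /k/ → /kə/, /t/ → /tə/.

kəgjizʊtə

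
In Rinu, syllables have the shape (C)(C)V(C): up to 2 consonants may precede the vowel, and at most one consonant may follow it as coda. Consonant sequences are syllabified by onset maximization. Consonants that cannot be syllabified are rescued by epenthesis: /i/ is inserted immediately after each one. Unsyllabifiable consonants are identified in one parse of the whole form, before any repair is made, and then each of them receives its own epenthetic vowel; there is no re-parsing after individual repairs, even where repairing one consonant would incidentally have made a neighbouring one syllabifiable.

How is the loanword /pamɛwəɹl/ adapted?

Syllabifying with onset maximization leaves /l/ stranded (at most one coda consonant is licensed; onsets may contain at most 2 consonants).
Epenthesis after each stranded consonant: /l/ → /li/.

pamɛwəɹli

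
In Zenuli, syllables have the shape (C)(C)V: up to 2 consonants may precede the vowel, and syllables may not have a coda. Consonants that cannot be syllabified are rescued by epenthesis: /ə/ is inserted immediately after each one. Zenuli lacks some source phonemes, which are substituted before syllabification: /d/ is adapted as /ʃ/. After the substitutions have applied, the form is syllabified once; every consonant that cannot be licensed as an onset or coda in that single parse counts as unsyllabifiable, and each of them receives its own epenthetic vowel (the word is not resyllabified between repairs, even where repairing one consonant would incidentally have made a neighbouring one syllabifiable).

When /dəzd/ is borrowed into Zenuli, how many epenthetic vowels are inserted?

After substitution the input is /ʃəzʃ/.
The unsyllabifiable consonants are /z/, /ʃ/; each receives one epenthetic vowel.

2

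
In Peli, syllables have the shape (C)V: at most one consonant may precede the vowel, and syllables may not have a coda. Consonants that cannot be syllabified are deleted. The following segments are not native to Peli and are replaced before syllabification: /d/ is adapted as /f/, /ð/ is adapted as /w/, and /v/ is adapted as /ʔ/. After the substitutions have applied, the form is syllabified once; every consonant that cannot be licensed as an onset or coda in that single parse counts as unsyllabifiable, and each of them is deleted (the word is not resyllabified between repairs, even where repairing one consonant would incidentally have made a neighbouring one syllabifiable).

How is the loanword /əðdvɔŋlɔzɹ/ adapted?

əʔɔlɔ

Substitution: /ð/ → /w/, /d/ → /f/, /v/ → /ʔ/, giving /əwfʔɔŋlɔzɹ/.
Under (C)V, the unsyllabifiable consonants are /w/, /f/, /ŋ/, /z/, /ɹ/ (no codas are permitted; onsets are limited to one consonant).
Each unlicensed consonant is deleted: /w/, /f/, /ŋ/, /z/, /ɹ/.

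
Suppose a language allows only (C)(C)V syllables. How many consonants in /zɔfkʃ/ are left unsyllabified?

Under (C)(C)V, the unsyllabifiable consonants are /f/, /k/, /ʃ/ (no codas are permitted; onsets may contain at most 2 consonants).

3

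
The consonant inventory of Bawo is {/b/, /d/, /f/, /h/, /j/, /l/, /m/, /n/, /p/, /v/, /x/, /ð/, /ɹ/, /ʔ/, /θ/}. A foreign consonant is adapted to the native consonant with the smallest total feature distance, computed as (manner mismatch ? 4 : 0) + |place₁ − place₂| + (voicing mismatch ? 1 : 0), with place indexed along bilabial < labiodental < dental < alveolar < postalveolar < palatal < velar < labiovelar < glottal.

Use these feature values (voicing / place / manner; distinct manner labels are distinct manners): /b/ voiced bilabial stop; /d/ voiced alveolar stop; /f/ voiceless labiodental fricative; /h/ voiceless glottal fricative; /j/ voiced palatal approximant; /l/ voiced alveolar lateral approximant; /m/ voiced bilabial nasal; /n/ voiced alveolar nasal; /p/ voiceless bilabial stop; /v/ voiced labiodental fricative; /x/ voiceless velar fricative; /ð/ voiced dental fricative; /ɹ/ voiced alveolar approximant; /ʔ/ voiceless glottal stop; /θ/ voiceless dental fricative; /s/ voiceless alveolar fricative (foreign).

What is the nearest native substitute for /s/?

/θ/ is closest: same manner (fricative), place distance 1 (alveolar→dental), same voicing; total 1. Next closest is /f/ at distance 2.

θ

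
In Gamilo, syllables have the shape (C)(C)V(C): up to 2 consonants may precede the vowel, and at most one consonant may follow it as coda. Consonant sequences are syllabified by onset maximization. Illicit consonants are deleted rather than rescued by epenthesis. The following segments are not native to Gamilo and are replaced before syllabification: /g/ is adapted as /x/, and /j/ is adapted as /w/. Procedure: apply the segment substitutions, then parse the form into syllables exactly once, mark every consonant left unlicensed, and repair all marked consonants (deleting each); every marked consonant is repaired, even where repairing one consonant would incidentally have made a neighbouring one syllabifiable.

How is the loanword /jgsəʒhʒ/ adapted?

Substitution: /j/ → /w/, /g/ → /x/, giving /wxsəʒhʒ/.
The consonants /w/, /h/, /ʒ/ cannot be parsed into a legal (C)(C)V(C) syllable (at most one coda consonant is licensed; onsets may contain at most 2 consonants).
Deletion applies to /w/, /h/, /ʒ/.

xsəʒ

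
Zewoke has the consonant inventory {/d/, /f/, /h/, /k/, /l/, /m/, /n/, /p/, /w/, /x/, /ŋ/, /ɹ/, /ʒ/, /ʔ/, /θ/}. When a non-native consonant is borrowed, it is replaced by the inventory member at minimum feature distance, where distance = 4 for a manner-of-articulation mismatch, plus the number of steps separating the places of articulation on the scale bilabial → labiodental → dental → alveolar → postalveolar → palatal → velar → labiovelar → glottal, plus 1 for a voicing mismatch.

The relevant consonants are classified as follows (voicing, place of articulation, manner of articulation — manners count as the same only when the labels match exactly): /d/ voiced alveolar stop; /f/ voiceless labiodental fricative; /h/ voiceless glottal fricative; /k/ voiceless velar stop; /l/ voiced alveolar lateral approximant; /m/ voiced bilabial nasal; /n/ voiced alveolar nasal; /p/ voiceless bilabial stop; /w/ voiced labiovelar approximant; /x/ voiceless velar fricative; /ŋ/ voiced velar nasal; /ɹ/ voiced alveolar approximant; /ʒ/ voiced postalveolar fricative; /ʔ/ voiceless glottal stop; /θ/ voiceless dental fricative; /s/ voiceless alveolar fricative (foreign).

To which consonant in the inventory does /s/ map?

/θ/ is closest: same manner (fricative), place distance 1 (alveolar→dental), same voicing; total 1. Next closest is /f/ at distance 2.

θ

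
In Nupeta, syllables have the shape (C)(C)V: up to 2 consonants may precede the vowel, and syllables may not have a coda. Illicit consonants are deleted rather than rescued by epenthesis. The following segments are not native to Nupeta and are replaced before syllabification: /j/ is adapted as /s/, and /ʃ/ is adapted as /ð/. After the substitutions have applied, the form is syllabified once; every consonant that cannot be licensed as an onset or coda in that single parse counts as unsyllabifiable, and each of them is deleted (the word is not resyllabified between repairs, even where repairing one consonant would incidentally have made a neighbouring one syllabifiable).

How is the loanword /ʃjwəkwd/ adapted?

Substitution: /ʃ/ → /ð/, /j/ → /s/, giving /ðswəkwd/.
The consonants /ð/, /k/, /w/, /d/ cannot be parsed into a legal (C)(C)V syllable (no codas are permitted; onsets may contain at most 2 consonants).
Deleting the stranded consonants removes /ð/, /k/, /w/, /d/.

swə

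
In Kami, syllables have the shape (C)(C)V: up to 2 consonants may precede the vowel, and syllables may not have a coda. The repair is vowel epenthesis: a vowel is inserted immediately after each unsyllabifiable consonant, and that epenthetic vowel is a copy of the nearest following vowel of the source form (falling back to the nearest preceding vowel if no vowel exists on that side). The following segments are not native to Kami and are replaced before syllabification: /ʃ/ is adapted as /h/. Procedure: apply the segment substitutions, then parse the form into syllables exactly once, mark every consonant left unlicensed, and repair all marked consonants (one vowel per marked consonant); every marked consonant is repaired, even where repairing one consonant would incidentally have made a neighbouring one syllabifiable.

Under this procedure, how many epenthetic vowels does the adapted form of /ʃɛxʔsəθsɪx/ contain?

After substitution the input is /hɛxʔsəθsɪx/.
The unsyllabifiable consonants are /x/, /x/; each receives one epenthetic vowel.

2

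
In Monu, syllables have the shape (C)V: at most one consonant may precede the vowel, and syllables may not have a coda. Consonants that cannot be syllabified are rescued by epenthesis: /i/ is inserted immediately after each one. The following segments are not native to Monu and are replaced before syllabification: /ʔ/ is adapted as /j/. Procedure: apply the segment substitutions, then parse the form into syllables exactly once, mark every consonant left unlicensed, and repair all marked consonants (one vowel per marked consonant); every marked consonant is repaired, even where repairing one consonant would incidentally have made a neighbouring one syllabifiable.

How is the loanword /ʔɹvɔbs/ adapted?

jiɹivɔbisi

Substitution: /ʔ/ → /j/, giving /jɹvɔbs/.
Syllabifying with onset maximization leaves /j/, /ɹ/, /b/, /s/ stranded (no codas are permitted; onsets are limited to one consonant).
Each unlicensed consonant becomes the onset of a new syllable: /j/ → /ji/, /ɹ/ → /ɹi/, /b/ → /bi/, /s/ → /si/.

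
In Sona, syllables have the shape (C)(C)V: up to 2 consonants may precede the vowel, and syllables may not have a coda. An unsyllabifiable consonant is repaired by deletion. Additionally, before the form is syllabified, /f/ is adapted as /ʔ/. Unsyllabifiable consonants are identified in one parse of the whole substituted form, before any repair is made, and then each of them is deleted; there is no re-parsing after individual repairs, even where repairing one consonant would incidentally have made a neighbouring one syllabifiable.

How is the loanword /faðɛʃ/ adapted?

Substitution: /f/ → /ʔ/, giving /ʔaðɛʃ/.
The consonants /ʃ/ cannot be parsed into a legal (C)(C)V syllable (no codas are permitted; onsets may contain at most 2 consonants).
Deleting the stranded consonants removes /ʃ/.

ʔaðɛ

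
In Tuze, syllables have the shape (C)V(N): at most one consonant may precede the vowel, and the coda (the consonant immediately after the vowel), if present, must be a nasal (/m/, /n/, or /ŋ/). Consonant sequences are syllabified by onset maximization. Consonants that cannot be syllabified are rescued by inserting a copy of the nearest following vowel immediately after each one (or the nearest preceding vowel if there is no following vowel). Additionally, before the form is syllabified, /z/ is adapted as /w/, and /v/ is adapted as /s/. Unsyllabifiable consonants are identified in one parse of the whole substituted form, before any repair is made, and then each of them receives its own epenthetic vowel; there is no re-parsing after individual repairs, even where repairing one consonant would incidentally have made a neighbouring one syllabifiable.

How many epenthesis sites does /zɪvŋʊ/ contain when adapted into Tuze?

1

After substitution the input is /wɪsŋʊ/.
The unsyllabifiable consonants are /s/; each receives one epenthetic vowel.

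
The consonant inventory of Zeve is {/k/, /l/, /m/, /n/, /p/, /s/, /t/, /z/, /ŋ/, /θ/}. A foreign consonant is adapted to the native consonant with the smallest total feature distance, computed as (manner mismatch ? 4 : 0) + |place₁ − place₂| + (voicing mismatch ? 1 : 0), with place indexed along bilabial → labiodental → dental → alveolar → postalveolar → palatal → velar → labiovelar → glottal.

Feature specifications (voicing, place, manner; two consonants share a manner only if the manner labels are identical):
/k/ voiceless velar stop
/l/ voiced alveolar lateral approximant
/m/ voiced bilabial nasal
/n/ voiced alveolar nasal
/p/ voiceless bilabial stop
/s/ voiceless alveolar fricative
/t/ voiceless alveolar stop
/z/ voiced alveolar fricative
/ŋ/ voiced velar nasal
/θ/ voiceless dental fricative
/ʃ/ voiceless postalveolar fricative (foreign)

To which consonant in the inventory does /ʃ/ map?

s

/s/ is closest: same manner (fricative), place distance 1 (postalveolar→alveolar), same voicing; total 1. Next closest is /z/ at distance 2.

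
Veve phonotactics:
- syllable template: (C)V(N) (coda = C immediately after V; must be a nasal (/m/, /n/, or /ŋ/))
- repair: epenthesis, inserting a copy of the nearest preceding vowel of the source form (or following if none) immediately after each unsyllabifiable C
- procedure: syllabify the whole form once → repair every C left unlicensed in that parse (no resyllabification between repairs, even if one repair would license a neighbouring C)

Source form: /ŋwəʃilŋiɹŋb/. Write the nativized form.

ŋəwəʃiliŋiɹiŋibi

The consonants /ŋ/, /l/, /ɹ/, /ŋ/, /b/ cannot be parsed into a legal (C)V(N) syllable (only a nasal (/m/, /n/, or /ŋ/) is licensed in coda position; onsets are limited to one consonant).
Inserting the epenthetic vowel yields /ŋ/ → /ŋə/, /l/ → /li/, /ɹ/ → /ɹi/, /ŋ/ → /ŋi/, /b/ → /bi/.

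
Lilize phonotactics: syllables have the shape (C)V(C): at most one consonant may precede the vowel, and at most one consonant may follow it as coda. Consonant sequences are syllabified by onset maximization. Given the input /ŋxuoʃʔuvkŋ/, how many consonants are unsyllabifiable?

The consonants /ŋ/, /k/, /ŋ/ cannot be parsed into a legal (C)V(C) syllable (at most one coda consonant is licensed; onsets are limited to one consonant).

3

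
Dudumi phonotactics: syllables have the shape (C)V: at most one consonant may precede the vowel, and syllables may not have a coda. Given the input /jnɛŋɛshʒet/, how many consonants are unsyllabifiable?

4

Syllabifying with onset maximization leaves /j/, /s/, /h/, /t/ stranded (no codas are permitted; onsets are limited to one consonant).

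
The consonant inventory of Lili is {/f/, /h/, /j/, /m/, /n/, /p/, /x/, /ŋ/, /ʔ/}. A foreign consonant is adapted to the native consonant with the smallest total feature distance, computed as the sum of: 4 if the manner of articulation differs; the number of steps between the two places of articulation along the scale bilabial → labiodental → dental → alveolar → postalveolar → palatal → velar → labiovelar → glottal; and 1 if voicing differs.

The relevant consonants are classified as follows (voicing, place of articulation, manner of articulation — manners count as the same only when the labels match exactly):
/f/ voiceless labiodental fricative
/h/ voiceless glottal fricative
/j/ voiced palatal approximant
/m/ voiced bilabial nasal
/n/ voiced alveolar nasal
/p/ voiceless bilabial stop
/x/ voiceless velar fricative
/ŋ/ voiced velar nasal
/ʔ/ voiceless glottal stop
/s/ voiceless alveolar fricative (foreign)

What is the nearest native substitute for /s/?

f

/f/ is closest: same manner (fricative), place distance 2 (alveolar→labiodental), same voicing; total 2. Next closest is /x/ at distance 3.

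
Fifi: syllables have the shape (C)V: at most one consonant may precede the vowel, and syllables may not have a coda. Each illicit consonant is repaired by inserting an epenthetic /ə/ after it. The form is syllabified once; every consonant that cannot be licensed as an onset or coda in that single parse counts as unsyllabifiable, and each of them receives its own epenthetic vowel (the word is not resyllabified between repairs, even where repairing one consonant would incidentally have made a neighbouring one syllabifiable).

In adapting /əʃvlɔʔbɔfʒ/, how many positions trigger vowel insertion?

5

The unsyllabifiable consonants are /ʃ/, /v/, /ʔ/, /f/, /ʒ/; each receives one epenthetic vowel.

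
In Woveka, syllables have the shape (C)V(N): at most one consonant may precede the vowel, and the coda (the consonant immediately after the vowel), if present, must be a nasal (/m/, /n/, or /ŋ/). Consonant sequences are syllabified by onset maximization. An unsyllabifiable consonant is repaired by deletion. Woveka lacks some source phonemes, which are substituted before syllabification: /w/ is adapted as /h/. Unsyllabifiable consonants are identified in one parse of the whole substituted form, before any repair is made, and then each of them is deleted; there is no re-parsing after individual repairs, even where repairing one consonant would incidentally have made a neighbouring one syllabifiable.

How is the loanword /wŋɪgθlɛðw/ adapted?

Substitution: /w/ → /h/, giving /hŋɪgθlɛðh/.
Under (C)V(N), the unsyllabifiable consonants are /h/, /g/, /θ/, /ð/, /h/ (only a nasal (/m/, /n/, or /ŋ/) is licensed in coda position; onsets are limited to one consonant).
Deletion applies to /h/, /g/, /θ/, /ð/, /h/.

ŋɪlɛ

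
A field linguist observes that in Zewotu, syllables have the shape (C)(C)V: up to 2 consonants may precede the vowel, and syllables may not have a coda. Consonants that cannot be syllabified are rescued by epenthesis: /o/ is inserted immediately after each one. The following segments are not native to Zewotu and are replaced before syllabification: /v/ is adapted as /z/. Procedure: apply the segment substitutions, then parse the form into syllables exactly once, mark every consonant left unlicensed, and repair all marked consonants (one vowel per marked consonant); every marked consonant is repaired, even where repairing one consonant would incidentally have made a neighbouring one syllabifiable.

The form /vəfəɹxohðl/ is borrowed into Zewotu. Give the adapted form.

Substitution: /v/ → /z/, giving /zəfəɹxohðl/.
The consonants /h/, /ð/, /l/ cannot be parsed into a legal (C)(C)V syllable (no codas are permitted; onsets may contain at most 2 consonants).
Inserting the epenthetic vowel yields /h/ → /ho/, /ð/ → /ðo/, /l/ → /lo/.

zəfəɹxohoðolo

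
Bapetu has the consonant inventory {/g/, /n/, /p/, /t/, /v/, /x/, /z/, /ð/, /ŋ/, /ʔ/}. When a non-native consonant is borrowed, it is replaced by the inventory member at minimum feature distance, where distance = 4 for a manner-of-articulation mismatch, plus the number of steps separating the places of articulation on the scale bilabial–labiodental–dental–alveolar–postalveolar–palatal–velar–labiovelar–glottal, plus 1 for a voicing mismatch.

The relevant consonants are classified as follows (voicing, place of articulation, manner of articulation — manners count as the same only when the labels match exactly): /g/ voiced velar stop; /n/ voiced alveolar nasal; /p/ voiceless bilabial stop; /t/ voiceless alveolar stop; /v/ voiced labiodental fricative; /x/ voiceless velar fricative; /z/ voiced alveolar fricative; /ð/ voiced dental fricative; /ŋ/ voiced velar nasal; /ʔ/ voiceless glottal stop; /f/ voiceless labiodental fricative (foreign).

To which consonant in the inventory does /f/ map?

v

/v/ is closest: same manner (fricative), place distance 0 (labiodental→labiodental), voicing differs (+1); total 1. Next closest is /ð/ at distance 2.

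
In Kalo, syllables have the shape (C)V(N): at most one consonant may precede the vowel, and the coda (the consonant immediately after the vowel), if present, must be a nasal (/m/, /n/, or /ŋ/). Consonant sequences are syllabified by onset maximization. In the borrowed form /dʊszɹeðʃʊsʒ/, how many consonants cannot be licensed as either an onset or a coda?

5

Syllabifying with onset maximization leaves /s/, /z/, /ð/, /s/, /ʒ/ stranded (only a nasal (/m/, /n/, or /ŋ/) is licensed in coda position; onsets are limited to one consonant).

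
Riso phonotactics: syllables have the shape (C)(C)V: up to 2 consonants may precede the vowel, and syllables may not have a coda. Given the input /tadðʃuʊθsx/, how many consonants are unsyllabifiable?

4

Syllabifying with onset maximization leaves /d/, /θ/, /s/, /x/ stranded (no codas are permitted; onsets may contain at most 2 consonants).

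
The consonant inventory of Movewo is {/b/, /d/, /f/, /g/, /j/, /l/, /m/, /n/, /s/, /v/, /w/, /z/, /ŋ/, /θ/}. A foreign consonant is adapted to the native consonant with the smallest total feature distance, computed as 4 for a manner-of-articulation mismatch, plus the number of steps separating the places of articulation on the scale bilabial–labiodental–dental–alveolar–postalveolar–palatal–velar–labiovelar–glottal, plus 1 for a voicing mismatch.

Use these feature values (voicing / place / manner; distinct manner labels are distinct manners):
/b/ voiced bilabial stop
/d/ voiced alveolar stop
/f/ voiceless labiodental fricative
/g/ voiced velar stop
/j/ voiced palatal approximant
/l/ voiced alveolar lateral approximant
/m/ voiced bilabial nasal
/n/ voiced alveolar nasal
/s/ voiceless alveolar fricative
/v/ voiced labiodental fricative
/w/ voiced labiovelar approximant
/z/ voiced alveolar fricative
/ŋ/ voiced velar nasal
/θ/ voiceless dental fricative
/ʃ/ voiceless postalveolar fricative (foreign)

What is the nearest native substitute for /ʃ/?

s

/s/ is closest: same manner (fricative), place distance 1 (postalveolar→alveolar), same voicing; total 1. Next closest is /z/ at distance 2.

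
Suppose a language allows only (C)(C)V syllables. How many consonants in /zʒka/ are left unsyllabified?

Under (C)(C)V, the unsyllabifiable consonants are /z/ (no codas are permitted; onsets may contain at most 2 consonants).

1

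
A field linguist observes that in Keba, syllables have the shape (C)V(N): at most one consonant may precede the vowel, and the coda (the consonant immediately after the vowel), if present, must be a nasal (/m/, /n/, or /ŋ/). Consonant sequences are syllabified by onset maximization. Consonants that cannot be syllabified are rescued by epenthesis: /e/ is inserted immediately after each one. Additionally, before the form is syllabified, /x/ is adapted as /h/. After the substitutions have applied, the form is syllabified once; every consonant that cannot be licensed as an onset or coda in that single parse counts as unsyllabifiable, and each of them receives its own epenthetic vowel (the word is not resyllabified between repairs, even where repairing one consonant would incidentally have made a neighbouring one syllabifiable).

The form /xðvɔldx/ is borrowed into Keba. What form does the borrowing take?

Substitution: /x/ → /h/, giving /hðvɔldh/.
Under (C)V(N), the unsyllabifiable consonants are /h/, /ð/, /l/, /d/, /h/ (only a nasal (/m/, /n/, or /ŋ/) is licensed in coda position; onsets are limited to one consonant).
Inserting the epenthetic vowel yields /h/ → /he/, /ð/ → /ðe/, /l/ → /le/, /d/ → /de/, /h/ → /he/.

heðevɔledehe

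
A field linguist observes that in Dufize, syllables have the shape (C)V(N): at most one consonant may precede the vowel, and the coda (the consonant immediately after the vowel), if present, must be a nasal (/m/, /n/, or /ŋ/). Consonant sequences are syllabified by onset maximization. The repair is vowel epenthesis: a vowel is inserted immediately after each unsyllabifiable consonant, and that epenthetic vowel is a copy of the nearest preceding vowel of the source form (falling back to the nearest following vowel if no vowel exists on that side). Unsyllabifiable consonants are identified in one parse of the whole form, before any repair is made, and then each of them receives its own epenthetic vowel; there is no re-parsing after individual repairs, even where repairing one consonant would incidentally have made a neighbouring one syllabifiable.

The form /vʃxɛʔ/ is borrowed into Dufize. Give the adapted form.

vɛʃɛxɛʔɛ

Syllabifying with onset maximization leaves /v/, /ʃ/, /ʔ/ stranded (only a nasal (/m/, /n/, or /ŋ/) is licensed in coda position; onsets are limited to one consonant).
Epenthesis after each stranded consonant: /v/ → /vɛ/, /ʃ/ → /ʃɛ/, /ʔ/ → /ʔɛ/.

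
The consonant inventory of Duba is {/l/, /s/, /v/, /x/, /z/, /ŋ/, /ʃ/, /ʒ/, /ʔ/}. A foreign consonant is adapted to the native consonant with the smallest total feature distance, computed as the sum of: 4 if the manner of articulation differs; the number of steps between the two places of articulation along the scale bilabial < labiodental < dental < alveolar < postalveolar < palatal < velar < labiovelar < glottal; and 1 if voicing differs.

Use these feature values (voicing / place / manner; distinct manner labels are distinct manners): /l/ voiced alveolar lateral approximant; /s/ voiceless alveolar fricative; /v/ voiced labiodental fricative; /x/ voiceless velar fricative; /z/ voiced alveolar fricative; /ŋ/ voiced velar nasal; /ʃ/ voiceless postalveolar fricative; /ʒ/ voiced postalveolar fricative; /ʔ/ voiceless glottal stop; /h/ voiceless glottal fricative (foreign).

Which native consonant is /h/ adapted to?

x

/x/ is closest: same manner (fricative), place distance 2 (glottal→velar), same voicing; total 2. Next closest is /ʃ/ at distance 4.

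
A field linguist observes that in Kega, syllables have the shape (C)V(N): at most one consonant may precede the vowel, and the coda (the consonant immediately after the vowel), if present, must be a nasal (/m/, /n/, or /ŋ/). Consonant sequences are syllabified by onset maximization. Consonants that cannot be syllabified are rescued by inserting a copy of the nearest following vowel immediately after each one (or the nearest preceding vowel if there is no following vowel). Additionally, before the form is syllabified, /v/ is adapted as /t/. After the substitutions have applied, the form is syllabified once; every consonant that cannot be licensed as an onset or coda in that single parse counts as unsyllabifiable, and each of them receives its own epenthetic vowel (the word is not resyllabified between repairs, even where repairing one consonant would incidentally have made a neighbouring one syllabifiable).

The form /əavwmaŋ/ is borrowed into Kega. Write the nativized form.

Substitution: /v/ → /t/, giving /əatwmaŋ/.
The consonants /t/, /w/ cannot be parsed into a legal (C)V(N) syllable (only a nasal (/m/, /n/, or /ŋ/) is licensed in coda position; onsets are limited to one consonant).
Each unlicensed consonant becomes the onset of a new syllable: /t/ → /ta/, /w/ → /wa/.

əatawamaŋ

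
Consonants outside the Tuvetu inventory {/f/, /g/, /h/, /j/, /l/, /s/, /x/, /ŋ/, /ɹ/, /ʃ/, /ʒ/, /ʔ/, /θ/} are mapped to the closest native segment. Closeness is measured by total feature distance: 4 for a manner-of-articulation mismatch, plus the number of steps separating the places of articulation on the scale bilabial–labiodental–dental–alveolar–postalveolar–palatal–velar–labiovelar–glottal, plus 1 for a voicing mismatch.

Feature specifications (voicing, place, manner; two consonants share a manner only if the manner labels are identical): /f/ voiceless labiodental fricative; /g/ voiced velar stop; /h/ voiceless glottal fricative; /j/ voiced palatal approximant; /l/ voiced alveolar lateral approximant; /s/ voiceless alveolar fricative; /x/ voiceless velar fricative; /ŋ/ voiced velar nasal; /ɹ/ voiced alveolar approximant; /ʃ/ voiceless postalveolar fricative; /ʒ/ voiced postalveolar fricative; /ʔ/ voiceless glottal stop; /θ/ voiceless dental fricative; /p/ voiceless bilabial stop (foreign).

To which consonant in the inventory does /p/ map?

/f/ is closest: manner differs (stop→fricative, +4), place distance 1 (bilabial→labiodental), same voicing; total 5. Next closest is /θ/ at distance 6.

f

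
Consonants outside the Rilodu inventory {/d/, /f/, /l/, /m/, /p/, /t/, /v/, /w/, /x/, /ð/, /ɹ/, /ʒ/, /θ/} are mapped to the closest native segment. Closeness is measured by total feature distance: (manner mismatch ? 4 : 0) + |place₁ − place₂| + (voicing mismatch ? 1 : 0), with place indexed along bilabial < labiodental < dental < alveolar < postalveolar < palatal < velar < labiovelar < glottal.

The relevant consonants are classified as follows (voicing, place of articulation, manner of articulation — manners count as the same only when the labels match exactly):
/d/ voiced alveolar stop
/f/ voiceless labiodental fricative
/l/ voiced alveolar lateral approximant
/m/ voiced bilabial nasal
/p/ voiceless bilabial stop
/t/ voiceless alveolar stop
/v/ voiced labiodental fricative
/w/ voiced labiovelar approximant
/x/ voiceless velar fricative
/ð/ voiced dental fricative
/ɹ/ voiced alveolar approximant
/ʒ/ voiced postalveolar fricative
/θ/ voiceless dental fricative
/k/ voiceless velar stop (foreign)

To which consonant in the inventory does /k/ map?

/t/ is closest: same manner (stop), place distance 3 (velar→alveolar), same voicing; total 3. Next closest is /d/ at distance 4.

t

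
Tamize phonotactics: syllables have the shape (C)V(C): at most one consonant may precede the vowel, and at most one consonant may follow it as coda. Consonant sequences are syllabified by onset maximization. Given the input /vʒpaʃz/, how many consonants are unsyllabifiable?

Syllabifying with onset maximization leaves /v/, /ʒ/, /z/ stranded (at most one coda consonant is licensed; onsets are limited to one consonant).

3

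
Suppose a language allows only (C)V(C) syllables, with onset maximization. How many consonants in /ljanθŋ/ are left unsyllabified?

Syllabifying with onset maximization leaves /l/, /θ/, /ŋ/ stranded (at most one coda consonant is licensed; onsets are limited to one consonant).

3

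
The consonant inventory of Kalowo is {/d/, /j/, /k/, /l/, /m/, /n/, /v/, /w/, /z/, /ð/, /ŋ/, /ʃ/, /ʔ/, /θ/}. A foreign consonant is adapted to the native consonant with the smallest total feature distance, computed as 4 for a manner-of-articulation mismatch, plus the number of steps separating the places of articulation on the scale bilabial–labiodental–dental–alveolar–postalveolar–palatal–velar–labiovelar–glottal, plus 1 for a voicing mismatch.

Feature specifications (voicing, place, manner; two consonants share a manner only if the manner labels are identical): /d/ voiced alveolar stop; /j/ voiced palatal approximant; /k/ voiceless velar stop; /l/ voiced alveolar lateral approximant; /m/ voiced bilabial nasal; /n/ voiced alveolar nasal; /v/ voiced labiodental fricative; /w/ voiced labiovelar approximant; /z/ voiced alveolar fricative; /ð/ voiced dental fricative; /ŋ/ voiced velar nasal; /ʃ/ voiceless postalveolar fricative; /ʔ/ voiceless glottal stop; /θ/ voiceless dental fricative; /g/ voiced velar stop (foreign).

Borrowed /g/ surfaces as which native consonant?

k

/k/ is closest: same manner (stop), place distance 0 (velar→velar), voicing differs (+1); total 1. Next closest is /d/ at distance 3.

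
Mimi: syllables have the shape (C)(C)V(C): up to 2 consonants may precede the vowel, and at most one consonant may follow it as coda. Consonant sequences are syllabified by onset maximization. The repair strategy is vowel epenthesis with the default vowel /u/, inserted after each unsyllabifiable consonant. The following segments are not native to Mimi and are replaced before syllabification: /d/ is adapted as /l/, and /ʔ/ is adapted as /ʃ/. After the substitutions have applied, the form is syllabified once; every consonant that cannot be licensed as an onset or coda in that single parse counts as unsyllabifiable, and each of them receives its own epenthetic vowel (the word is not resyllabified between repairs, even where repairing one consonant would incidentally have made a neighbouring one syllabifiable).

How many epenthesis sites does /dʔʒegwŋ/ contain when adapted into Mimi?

After substitution the input is /lʃʒegwŋ/.
The unsyllabifiable consonants are /l/, /w/, /ŋ/; each receives one epenthetic vowel.

3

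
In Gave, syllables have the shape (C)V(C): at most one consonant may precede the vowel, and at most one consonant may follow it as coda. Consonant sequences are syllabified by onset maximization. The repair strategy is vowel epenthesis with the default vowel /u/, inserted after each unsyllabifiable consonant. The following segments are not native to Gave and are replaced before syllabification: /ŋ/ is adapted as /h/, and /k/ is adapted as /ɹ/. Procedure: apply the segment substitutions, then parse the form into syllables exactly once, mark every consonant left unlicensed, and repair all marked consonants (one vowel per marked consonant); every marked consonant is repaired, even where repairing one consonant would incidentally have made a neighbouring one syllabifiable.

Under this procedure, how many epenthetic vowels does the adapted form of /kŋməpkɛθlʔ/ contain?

4

After substitution the input is /ɹhməpɹɛθlʔ/.
The unsyllabifiable consonants are /ɹ/, /h/, /l/, /ʔ/; each receives one epenthetic vowel.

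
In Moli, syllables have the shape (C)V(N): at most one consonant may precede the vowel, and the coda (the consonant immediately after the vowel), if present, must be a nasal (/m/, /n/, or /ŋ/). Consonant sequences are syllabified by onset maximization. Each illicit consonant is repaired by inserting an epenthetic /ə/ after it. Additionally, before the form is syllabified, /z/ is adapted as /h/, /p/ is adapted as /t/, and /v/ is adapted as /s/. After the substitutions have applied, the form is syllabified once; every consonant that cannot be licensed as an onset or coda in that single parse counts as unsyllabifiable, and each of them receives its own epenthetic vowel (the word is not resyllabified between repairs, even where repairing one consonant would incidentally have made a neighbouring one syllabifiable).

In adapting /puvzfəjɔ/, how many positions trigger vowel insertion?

After substitution the input is /tushfəjɔ/.
The unsyllabifiable consonants are /s/, /h/; each receives one epenthetic vowel.

2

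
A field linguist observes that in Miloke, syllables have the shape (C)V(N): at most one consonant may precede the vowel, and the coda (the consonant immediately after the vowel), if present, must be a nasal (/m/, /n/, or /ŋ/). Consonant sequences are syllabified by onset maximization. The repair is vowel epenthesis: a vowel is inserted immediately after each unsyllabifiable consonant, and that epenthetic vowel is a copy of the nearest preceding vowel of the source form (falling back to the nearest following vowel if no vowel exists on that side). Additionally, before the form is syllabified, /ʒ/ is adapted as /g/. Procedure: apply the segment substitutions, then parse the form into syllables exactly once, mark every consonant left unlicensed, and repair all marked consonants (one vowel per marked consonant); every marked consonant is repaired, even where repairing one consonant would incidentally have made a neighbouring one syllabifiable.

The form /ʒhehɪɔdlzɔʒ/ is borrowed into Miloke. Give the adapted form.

Substitution: /ʒ/ → /g/, giving /ghehɪɔdlzɔg/.
Syllabifying with onset maximization leaves /g/, /d/, /l/, /g/ stranded (only a nasal (/m/, /n/, or /ŋ/) is licensed in coda position; onsets are limited to one consonant).
Epenthesis after each stranded consonant: /g/ → /ge/, /d/ → /dɔ/, /l/ → /lɔ/, /g/ → /gɔ/.

gehehɪɔdɔlɔzɔgɔ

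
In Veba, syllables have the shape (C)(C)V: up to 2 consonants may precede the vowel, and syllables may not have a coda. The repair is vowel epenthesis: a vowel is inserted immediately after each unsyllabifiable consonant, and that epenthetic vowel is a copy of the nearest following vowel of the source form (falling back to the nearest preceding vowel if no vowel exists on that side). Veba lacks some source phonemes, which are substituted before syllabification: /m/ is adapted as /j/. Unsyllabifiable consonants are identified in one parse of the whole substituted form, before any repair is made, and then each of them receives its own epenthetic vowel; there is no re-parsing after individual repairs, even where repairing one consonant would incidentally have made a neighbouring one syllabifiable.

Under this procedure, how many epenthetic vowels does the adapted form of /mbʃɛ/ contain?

1

After substitution the input is /jbʃɛ/.
The unsyllabifiable consonants are /j/; each receives one epenthetic vowel.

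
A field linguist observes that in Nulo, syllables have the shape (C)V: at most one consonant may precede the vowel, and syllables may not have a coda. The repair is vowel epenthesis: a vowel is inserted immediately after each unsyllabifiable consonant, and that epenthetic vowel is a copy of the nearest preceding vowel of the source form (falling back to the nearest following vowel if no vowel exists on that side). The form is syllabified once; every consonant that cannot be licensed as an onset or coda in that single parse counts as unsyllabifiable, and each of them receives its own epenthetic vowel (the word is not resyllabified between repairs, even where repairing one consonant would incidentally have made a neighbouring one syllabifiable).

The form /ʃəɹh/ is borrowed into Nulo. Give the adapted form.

ʃəɹəhə

The consonants /ɹ/, /h/ cannot be parsed into a legal (C)V syllable (no codas are permitted; onsets are limited to one consonant).
Epenthesis after each stranded consonant: /ɹ/ → /ɹə/, /h/ → /hə/.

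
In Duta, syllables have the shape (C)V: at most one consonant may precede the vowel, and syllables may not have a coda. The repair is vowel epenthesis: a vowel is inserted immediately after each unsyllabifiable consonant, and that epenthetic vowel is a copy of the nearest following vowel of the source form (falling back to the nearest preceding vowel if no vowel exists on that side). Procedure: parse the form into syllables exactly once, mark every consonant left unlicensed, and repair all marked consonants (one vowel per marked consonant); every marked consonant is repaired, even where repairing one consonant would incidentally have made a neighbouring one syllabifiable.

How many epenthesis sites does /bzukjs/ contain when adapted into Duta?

The unsyllabifiable consonants are /b/, /k/, /j/, /s/; each receives one epenthetic vowel.

4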